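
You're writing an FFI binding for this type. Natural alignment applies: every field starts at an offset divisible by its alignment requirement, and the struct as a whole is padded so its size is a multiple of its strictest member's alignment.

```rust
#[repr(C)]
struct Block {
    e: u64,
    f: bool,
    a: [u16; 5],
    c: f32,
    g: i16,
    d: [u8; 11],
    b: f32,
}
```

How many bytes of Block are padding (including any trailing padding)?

0..8  e  (8B, 8-aligned)
8..9  f  (1B, 1-aligned)
9..10  -- padding (1B)
10..20  a  (10B, 2-aligned)
20..24  c  (4B, 4-aligned)
24..26  g  (2B, 2-aligned)
26..37  d  (11B, 1-aligned)
37..40  -- padding (3B)
40..44  b  (4B, 4-aligned)
44..48  -- tail padding (4B)
sizeof = 48, alignof = 8
data bytes 40, size 48 → padding 8

8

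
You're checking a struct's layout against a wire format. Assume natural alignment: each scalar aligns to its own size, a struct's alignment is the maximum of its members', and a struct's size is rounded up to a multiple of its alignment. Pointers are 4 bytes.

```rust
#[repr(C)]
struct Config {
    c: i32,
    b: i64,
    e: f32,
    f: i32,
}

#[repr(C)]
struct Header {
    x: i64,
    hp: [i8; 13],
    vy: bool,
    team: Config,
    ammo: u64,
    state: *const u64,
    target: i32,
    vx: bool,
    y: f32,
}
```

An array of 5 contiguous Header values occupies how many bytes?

Config: @0: c [4B, align 4] → 4; +4 pad (align 8); @8: b [8B, align 8] → 16; @16: e [4B, align 4] → 20; @20: f [4B, align 4] → 24; size 24, align 8
@0: x [8B, align 8] → 8
@8: hp [13B, align 1] → 21
@21: vy [1B, align 1] → 22
+2 pad (align 8)
@24: team [24B, align 8] → 48
@48: ammo [8B, align 8] → 56
@56: state [4B, align 4] → 60
@60: target [4B, align 4] → 64
@64: vx [1B, align 1] → 65
+3 pad (align 4)
@68: y [4B, align 4] → 72
size 72, align 8
array of 5: 5 × 72 = 360

360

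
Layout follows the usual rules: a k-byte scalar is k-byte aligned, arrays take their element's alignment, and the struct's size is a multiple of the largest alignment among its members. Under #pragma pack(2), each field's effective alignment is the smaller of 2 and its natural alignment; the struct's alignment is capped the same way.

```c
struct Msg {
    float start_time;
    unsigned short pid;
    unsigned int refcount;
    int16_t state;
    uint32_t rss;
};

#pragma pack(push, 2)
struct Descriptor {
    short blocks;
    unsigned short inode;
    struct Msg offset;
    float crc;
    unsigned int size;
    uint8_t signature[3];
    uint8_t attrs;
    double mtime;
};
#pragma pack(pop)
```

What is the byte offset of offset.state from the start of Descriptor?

Msg: start_time at 0 (size 4, align 4) → ends 4; pid at 4 (size 2, align 2) → ends 6; pad 2 to align 4 for refcount; refcount at 8 (size 4, align 4) → ends 12; state at 12 (size 2, align 2) → ends 14; pad 2 to align 4 for rss; rss at 16 (size 4, align 4) → ends 20; total 20 bytes, alignment 4
blocks at 0 (size 2, align 2) → ends 2
inode at 2 (size 2, align 2) → ends 4
offset at 4 (size 20, align 2) → ends 24
within Msg: state at 12
4 + 12 = 16

16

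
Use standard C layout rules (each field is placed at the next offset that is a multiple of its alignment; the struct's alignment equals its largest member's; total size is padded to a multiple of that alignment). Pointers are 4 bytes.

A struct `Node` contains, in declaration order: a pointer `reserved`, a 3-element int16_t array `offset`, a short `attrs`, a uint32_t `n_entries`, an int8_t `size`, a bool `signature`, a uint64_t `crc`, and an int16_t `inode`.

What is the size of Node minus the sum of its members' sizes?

@0: reserved [4B, align 4] → 4
@4: offset [6B, align 2] → 10
@10: attrs [2B, align 2] → 12
@12: n_entries [4B, align 4] → 16
@16: size [1B, align 1] → 17
@17: signature [1B, align 1] → 18
+6 pad (align 8)
@24: crc [8B, align 8] → 32
@32: inode [2B, align 2] → 34
+6 tail pad (align 8)
size 40, align 8
data bytes 28, size 40 → padding 12

12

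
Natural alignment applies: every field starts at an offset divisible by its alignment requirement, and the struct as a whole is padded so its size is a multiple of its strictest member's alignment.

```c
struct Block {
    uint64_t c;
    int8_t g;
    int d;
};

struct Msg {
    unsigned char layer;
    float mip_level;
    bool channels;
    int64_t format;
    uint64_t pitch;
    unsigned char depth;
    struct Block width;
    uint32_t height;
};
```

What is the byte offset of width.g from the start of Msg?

48

Block: @0: c [8B, align 8] → 8; @8: g [1B, align 1] → 9; +3 pad (align 4); @12: d [4B, align 4] → 16; size 16, align 8
@0: layer [1B, align 1] → 1
+3 pad (align 4)
@4: mip_level [4B, align 4] → 8
@8: channels [1B, align 1] → 9
+7 pad (align 8)
@16: format [8B, align 8] → 24
@24: pitch [8B, align 8] → 32
@32: depth [1B, align 1] → 33
+7 pad (align 8)
@40: width [16B, align 8] → 56
within Block: g at 8
40 + 8 = 48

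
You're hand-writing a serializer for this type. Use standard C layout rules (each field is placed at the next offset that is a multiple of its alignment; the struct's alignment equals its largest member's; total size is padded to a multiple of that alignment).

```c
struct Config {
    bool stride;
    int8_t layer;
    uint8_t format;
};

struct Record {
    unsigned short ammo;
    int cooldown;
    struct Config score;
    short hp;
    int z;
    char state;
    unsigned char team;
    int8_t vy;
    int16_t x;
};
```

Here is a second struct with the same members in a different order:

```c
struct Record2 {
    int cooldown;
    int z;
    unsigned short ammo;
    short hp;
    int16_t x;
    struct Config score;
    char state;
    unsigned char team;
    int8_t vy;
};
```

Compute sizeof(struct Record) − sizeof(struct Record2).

Config: 0..1  stride  (1B, 1-aligned); 1..2  layer  (1B, 1-aligned); 2..3  format  (1B, 1-aligned); sizeof = 3, alignof = 1
0..2  ammo  (2B, 2-aligned)
2..4  -- padding (2B)
4..8  cooldown  (4B, 4-aligned)
8..11  score  (3B, 1-aligned)
11..12  -- padding (1B)
12..14  hp  (2B, 2-aligned)
14..16  -- padding (2B)
16..20  z  (4B, 4-aligned)
20..21  state  (1B, 1-aligned)
21..22  team  (1B, 1-aligned)
22..23  vy  (1B, 1-aligned)
23..24  -- padding (1B)
24..26  x  (2B, 2-aligned)
26..28  -- tail padding (2B)
sizeof = 28, alignof = 4
— Record2 —
0..4  cooldown  (4B, 4-aligned)
4..8  z  (4B, 4-aligned)
8..10  ammo  (2B, 2-aligned)
10..12  hp  (2B, 2-aligned)
12..14  x  (2B, 2-aligned)
14..17  score  (3B, 1-aligned)
17..18  state  (1B, 1-aligned)
18..19  team  (1B, 1-aligned)
19..20  vy  (1B, 1-aligned)
sizeof = 20, alignof = 4
28 − 20 = 8

8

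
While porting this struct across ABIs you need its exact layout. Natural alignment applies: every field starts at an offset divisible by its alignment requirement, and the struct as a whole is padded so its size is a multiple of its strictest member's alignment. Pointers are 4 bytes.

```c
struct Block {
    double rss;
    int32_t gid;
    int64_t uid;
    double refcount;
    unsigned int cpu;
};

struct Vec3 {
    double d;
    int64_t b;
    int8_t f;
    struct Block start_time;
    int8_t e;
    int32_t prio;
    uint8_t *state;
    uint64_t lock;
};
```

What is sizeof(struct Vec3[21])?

1848

Block: 0..8  rss  (8B, 8-aligned); 8..12  gid  (4B, 4-aligned); 12..16  -- padding (4B); 16..24  uid  (8B, 8-aligned); 24..32  refcount  (8B, 8-aligned); 32..36  cpu  (4B, 4-aligned); 36..40  -- tail padding (4B); sizeof = 40, alignof = 8
0..8  d  (8B, 8-aligned)
8..16  b  (8B, 8-aligned)
16..17  f  (1B, 1-aligned)
17..24  -- padding (7B)
24..64  start_time  (40B, 8-aligned)
64..65  e  (1B, 1-aligned)
65..68  -- padding (3B)
68..72  prio  (4B, 4-aligned)
72..76  state  (4B, 4-aligned)
76..80  -- padding (4B)
80..88  lock  (8B, 8-aligned)
sizeof = 88, alignof = 8
array of 21: 21 × 88 = 1848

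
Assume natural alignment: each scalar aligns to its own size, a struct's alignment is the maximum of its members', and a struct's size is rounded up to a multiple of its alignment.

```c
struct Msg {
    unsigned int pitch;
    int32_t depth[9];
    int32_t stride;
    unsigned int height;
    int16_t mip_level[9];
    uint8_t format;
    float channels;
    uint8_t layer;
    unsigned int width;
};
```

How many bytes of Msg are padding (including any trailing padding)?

pitch at 0 (size 4, align 4) → ends 4
depth at 4 (size 36, align 4) → ends 40
stride at 40 (size 4, align 4) → ends 44
height at 44 (size 4, align 4) → ends 48
mip_level at 48 (size 18, align 2) → ends 66
format at 66 (size 1, align 1) → ends 67
pad 1 to align 4 for channels
channels at 68 (size 4, align 4) → ends 72
layer at 72 (size 1, align 1) → ends 73
pad 3 to align 4 for width
width at 76 (size 4, align 4) → ends 80
total 80 bytes, alignment 4
data bytes 76, size 80 → padding 4

4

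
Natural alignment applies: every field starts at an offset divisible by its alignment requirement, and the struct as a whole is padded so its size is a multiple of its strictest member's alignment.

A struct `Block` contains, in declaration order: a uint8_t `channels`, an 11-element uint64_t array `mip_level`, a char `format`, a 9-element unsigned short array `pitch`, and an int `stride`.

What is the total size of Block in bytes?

0..1  channels  (1B, 1-aligned)
1..8  -- padding (7B)
8..96  mip_level  (88B, 8-aligned)
96..97  format  (1B, 1-aligned)
97..98  -- padding (1B)
98..116  pitch  (18B, 2-aligned)
116..120  stride  (4B, 4-aligned)
sizeof = 120, alignof = 8

120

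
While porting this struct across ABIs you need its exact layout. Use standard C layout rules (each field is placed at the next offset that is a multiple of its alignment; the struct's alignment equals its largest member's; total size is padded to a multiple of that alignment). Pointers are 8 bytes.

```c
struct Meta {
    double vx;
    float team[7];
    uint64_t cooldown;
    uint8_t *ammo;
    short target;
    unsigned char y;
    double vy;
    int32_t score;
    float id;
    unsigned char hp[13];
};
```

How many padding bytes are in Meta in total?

12

@0: vx [8B, align 8] → 8
@8: team [28B, align 4] → 36
+4 pad (align 8)
@40: cooldown [8B, align 8] → 48
@48: ammo [8B, align 8] → 56
@56: target [2B, align 2] → 58
@58: y [1B, align 1] → 59
+5 pad (align 8)
@64: vy [8B, align 8] → 72
@72: score [4B, align 4] → 76
@76: id [4B, align 4] → 80
@80: hp [13B, align 1] → 93
+3 tail pad (align 8)
size 96, align 8
data bytes 84, size 96 → padding 12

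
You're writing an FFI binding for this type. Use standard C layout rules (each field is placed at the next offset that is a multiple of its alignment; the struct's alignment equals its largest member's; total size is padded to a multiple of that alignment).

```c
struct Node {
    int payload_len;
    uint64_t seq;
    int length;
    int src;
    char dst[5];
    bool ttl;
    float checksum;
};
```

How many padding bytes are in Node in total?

10

@0: payload_len [4B, align 4] → 4
+4 pad (align 8)
@8: seq [8B, align 8] → 16
@16: length [4B, align 4] → 20
@20: src [4B, align 4] → 24
@24: dst [5B, align 1] → 29
@29: ttl [1B, align 1] → 30
+2 pad (align 4)
@32: checksum [4B, align 4] → 36
+4 tail pad (align 8)
size 40, align 8
data bytes 30, size 40 → padding 10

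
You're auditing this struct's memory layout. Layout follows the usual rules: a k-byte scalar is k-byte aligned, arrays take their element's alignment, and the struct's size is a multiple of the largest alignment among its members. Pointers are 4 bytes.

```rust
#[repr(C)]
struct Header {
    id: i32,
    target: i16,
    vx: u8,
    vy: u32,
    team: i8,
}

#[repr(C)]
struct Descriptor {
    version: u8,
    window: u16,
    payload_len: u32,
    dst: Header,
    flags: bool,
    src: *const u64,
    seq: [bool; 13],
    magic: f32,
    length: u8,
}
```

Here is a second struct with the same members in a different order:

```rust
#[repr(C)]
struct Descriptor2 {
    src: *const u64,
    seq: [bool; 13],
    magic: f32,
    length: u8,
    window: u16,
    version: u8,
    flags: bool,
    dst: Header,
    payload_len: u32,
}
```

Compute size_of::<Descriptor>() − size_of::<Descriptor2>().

Header: id at 0 (size 4, align 4) → ends 4; target at 4 (size 2, align 2) → ends 6; vx at 6 (size 1, align 1) → ends 7; pad 1 to align 4 for vy; vy at 8 (size 4, align 4) → ends 12; team at 12 (size 1, align 1) → ends 13; tail pad 3 to reach multiple of 4; total 16 bytes, alignment 4
version at 0 (size 1, align 1) → ends 1
pad 1 to align 2 for window
window at 2 (size 2, align 2) → ends 4
payload_len at 4 (size 4, align 4) → ends 8
dst at 8 (size 16, align 4) → ends 24
flags at 24 (size 1, align 1) → ends 25
pad 3 to align 4 for src
src at 28 (size 4, align 4) → ends 32
seq at 32 (size 13, align 1) → ends 45
pad 3 to align 4 for magic
magic at 48 (size 4, align 4) → ends 52
length at 52 (size 1, align 1) → ends 53
tail pad 3 to reach multiple of 4
total 56 bytes, alignment 4
— Descriptor2 —
src at 0 (size 4, align 4) → ends 4
seq at 4 (size 13, align 1) → ends 17
pad 3 to align 4 for magic
magic at 20 (size 4, align 4) → ends 24
length at 24 (size 1, align 1) → ends 25
pad 1 to align 2 for window
window at 26 (size 2, align 2) → ends 28
version at 28 (size 1, align 1) → ends 29
flags at 29 (size 1, align 1) → ends 30
pad 2 to align 4 for dst
dst at 32 (size 16, align 4) → ends 48
payload_len at 48 (size 4, align 4) → ends 52
total 52 bytes, alignment 4
56 − 52 = 4

4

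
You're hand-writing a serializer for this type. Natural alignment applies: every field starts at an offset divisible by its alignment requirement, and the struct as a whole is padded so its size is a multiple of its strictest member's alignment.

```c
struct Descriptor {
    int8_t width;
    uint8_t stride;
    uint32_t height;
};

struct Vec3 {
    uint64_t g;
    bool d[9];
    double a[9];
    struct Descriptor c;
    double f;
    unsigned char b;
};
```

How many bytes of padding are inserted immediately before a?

7

Descriptor: @0: width [1B, align 1] → 1; @1: stride [1B, align 1] → 2; +2 pad (align 4); @4: height [4B, align 4] → 8; size 8, align 4
@0: g [8B, align 8] → 8
@8: d [9B, align 1] → 17
+7 pad (align 8)
@24: a [72B, align 8] → 96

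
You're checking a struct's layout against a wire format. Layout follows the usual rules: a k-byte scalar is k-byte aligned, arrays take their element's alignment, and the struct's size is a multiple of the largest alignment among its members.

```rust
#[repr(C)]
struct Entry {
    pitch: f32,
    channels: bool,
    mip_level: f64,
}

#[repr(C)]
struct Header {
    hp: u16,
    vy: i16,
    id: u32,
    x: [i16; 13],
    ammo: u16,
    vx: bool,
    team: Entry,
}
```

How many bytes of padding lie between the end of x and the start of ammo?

Entry: @0: pitch [4B, align 4] → 4; @4: channels [1B, align 1] → 5; +3 pad (align 8); @8: mip_level [8B, align 8] → 16; size 16, align 8
@0: hp [2B, align 2] → 2
@2: vy [2B, align 2] → 4
@4: id [4B, align 4] → 8
@8: x [26B, align 2] → 34
@34: ammo [2B, align 2] → 36

0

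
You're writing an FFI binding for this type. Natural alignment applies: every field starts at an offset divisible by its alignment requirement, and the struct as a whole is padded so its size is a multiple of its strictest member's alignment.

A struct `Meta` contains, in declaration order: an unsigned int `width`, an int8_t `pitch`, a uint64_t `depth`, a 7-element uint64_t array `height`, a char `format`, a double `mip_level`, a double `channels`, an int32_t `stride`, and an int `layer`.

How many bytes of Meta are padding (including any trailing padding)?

0..4  width  (4B, 4-aligned)
4..5  pitch  (1B, 1-aligned)
5..8  -- padding (3B)
8..16  depth  (8B, 8-aligned)
16..72  height  (56B, 8-aligned)
72..73  format  (1B, 1-aligned)
73..80  -- padding (7B)
80..88  mip_level  (8B, 8-aligned)
88..96  channels  (8B, 8-aligned)
96..100  stride  (4B, 4-aligned)
100..104  layer  (4B, 4-aligned)
sizeof = 104, alignof = 8
data bytes 94, size 104 → padding 10

10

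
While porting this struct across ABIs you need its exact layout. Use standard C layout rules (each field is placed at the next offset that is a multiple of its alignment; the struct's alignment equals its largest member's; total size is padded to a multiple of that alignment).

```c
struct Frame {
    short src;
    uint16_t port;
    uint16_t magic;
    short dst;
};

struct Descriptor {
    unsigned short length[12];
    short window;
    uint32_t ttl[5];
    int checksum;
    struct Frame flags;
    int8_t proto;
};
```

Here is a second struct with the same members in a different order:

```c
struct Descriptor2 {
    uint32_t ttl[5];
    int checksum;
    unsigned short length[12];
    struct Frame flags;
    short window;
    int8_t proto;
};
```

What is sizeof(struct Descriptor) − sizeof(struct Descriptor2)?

4

Frame: 0..2  src  (2B, 2-aligned); 2..4  port  (2B, 2-aligned); 4..6  magic  (2B, 2-aligned); 6..8  dst  (2B, 2-aligned); sizeof = 8, alignof = 2
0..24  length  (24B, 2-aligned)
24..26  window  (2B, 2-aligned)
26..28  -- padding (2B)
28..48  ttl  (20B, 4-aligned)
48..52  checksum  (4B, 4-aligned)
52..60  flags  (8B, 2-aligned)
60..61  proto  (1B, 1-aligned)
61..64  -- tail padding (3B)
sizeof = 64, alignof = 4
— Descriptor2 —
0..20  ttl  (20B, 4-aligned)
20..24  checksum  (4B, 4-aligned)
24..48  length  (24B, 2-aligned)
48..56  flags  (8B, 2-aligned)
56..58  window  (2B, 2-aligned)
58..59  proto  (1B, 1-aligned)
59..60  -- tail padding (1B)
sizeof = 60, alignof = 4
64 − 60 = 4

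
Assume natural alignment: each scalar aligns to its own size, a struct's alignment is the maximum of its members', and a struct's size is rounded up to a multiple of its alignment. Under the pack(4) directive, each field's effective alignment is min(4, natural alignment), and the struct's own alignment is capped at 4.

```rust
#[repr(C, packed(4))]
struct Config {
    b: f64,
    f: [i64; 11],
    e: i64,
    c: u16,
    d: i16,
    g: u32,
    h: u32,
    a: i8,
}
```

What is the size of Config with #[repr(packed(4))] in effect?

120

b at 0 (size 8, align 4) → ends 8
f at 8 (size 88, align 4) → ends 96
e at 96 (size 8, align 4) → ends 104
c at 104 (size 2, align 2) → ends 106
d at 106 (size 2, align 2) → ends 108
g at 108 (size 4, align 4) → ends 112
h at 112 (size 4, align 4) → ends 116
a at 116 (size 1, align 1) → ends 117
tail pad 3 to reach multiple of 4
total 120 bytes, alignment 4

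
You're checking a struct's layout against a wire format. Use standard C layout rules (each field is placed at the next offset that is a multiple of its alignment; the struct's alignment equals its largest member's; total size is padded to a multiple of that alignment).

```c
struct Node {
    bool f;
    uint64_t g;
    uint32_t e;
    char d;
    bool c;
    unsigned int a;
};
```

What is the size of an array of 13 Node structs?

@0: f [1B, align 1] → 1
+7 pad (align 8)
@8: g [8B, align 8] → 16
@16: e [4B, align 4] → 20
@20: d [1B, align 1] → 21
@21: c [1B, align 1] → 22
+2 pad (align 4)
@24: a [4B, align 4] → 28
+4 tail pad (align 8)
size 32, align 8
array of 13: 13 × 32 = 416

416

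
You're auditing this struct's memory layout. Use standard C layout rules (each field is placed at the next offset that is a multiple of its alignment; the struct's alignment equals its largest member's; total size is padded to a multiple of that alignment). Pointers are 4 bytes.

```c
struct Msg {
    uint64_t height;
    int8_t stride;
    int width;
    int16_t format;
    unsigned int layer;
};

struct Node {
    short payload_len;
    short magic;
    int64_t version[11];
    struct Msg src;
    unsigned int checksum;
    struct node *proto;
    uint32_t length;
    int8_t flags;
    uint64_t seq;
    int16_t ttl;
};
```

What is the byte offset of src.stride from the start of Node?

104

Msg: height at 0 (size 8, align 8) → ends 8; stride at 8 (size 1, align 1) → ends 9; pad 3 to align 4 for width; width at 12 (size 4, align 4) → ends 16; format at 16 (size 2, align 2) → ends 18; pad 2 to align 4 for layer; layer at 20 (size 4, align 4) → ends 24; total 24 bytes, alignment 8
payload_len at 0 (size 2, align 2) → ends 2
magic at 2 (size 2, align 2) → ends 4
pad 4 to align 8 for version
version at 8 (size 88, align 8) → ends 96
src at 96 (size 24, align 8) → ends 120
within Msg: stride at 8
96 + 8 = 104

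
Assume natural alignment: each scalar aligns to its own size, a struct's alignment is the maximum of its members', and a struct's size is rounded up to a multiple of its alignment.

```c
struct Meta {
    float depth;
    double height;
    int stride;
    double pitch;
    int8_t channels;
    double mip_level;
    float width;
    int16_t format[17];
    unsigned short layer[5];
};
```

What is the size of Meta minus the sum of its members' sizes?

15

0..4  depth  (4B, 4-aligned)
4..8  -- padding (4B)
8..16  height  (8B, 8-aligned)
16..20  stride  (4B, 4-aligned)
20..24  -- padding (4B)
24..32  pitch  (8B, 8-aligned)
32..33  channels  (1B, 1-aligned)
33..40  -- padding (7B)
40..48  mip_level  (8B, 8-aligned)
48..52  width  (4B, 4-aligned)
52..86  format  (34B, 2-aligned)
86..96  layer  (10B, 2-aligned)
sizeof = 96, alignof = 8
data bytes 81, size 96 → padding 15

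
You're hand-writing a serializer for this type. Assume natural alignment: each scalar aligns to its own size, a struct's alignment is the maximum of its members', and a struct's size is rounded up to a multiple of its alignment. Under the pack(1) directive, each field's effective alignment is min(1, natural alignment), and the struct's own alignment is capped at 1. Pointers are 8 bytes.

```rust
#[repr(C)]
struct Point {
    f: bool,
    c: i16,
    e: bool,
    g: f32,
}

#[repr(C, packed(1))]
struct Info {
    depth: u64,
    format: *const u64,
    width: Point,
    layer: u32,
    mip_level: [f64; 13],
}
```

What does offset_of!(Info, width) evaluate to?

Point: @0: f [1B, align 1] → 1; +1 pad (align 2); @2: c [2B, align 2] → 4; @4: e [1B, align 1] → 5; +3 pad (align 4); @8: g [4B, align 4] → 12; size 12, align 4
@0: depth [8B, align 1] → 8
@8: format [8B, align 1] → 16
@16: width [12B, align 1] → 28

16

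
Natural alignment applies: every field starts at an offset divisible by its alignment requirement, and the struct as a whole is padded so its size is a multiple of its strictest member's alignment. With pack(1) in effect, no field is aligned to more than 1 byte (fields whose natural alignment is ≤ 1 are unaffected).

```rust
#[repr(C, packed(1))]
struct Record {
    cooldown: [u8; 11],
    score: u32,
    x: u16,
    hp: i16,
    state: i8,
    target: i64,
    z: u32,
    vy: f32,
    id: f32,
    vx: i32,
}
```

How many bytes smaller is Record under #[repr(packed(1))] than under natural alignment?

natural layout:
  0..11  cooldown  (11B, 1-aligned)
  11..12  -- padding (1B)
  12..16  score  (4B, 4-aligned)
  16..18  x  (2B, 2-aligned)
  18..20  hp  (2B, 2-aligned)
  20..21  state  (1B, 1-aligned)
  21..24  -- padding (3B)
  24..32  target  (8B, 8-aligned)
  32..36  z  (4B, 4-aligned)
  36..40  vy  (4B, 4-aligned)
  40..44  id  (4B, 4-aligned)
  44..48  vx  (4B, 4-aligned)
  sizeof = 48, alignof = 8
packed(1) layout:
  0..11  cooldown  (11B, 1-aligned)
  11..15  score  (4B, 1-aligned)
  15..17  x  (2B, 1-aligned)
  17..19  hp  (2B, 1-aligned)
  19..20  state  (1B, 1-aligned)
  20..28  target  (8B, 1-aligned)
  28..32  z  (4B, 1-aligned)
  32..36  vy  (4B, 1-aligned)
  36..40  id  (4B, 1-aligned)
  40..44  vx  (4B, 1-aligned)
  sizeof = 44, alignof = 1
48 − 44 = 4

4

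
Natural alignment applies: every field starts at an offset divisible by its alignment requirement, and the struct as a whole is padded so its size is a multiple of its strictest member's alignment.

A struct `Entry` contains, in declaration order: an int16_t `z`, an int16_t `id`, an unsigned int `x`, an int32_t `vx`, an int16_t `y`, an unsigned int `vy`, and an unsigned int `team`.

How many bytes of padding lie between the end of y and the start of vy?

@0: z [2B, align 2] → 2
@2: id [2B, align 2] → 4
@4: x [4B, align 4] → 8
@8: vx [4B, align 4] → 12
@12: y [2B, align 2] → 14
+2 pad (align 4)
@16: vy [4B, align 4] → 20

2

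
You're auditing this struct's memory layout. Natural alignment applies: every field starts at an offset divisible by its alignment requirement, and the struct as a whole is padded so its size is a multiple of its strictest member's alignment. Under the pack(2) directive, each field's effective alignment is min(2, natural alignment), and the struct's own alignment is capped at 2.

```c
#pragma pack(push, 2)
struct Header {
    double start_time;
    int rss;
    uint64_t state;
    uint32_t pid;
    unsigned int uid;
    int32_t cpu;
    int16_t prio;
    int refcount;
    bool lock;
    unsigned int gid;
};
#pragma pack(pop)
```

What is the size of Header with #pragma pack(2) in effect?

@0: start_time [8B, align 2] → 8
@8: rss [4B, align 2] → 12
@12: state [8B, align 2] → 20
@20: pid [4B, align 2] → 24
@24: uid [4B, align 2] → 28
@28: cpu [4B, align 2] → 32
@32: prio [2B, align 2] → 34
@34: refcount [4B, align 2] → 38
@38: lock [1B, align 1] → 39
+1 pad (align 2)
@40: gid [4B, align 2] → 44
size 44, align 2

44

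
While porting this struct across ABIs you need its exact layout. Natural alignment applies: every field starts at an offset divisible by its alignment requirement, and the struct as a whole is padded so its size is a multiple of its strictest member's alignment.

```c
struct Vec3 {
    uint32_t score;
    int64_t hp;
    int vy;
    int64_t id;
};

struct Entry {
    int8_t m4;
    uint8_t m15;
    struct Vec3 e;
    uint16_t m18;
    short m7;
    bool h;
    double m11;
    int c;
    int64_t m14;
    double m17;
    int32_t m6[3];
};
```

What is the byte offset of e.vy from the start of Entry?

24

Vec3: 0..4  score  (4B, 4-aligned); 4..8  -- padding (4B); 8..16  hp  (8B, 8-aligned); 16..20  vy  (4B, 4-aligned); 20..24  -- padding (4B); 24..32  id  (8B, 8-aligned); sizeof = 32, alignof = 8
0..1  m4  (1B, 1-aligned)
1..2  m15  (1B, 1-aligned)
2..8  -- padding (6B)
8..40  e  (32B, 8-aligned)
within Vec3: vy at 16
8 + 16 = 24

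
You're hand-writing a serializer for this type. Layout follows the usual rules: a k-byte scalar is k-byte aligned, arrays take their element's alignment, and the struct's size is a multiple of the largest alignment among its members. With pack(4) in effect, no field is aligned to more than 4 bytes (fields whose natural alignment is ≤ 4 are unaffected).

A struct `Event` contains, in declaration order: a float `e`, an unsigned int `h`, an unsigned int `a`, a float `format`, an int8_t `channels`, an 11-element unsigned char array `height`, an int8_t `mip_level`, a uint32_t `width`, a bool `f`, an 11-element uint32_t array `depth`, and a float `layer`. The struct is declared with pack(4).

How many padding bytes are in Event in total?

6

@0: e [4B, align 4] → 4
@4: h [4B, align 4] → 8
@8: a [4B, align 4] → 12
@12: format [4B, align 4] → 16
@16: channels [1B, align 1] → 17
@17: height [11B, align 1] → 28
@28: mip_level [1B, align 1] → 29
+3 pad (align 4)
@32: width [4B, align 4] → 36
@36: f [1B, align 1] → 37
+3 pad (align 4)
@40: depth [44B, align 4] → 84
@84: layer [4B, align 4] → 88
size 88, align 4
data bytes 82, size 88 → padding 6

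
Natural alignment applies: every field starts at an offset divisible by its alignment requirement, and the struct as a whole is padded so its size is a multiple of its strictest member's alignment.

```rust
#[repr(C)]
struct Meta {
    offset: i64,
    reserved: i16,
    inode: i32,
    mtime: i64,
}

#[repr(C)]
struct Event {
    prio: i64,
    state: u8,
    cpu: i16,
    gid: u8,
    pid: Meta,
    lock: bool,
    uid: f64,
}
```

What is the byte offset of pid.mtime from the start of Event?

32

Meta: offset at 0 (size 8, align 8) → ends 8; reserved at 8 (size 2, align 2) → ends 10; pad 2 to align 4 for inode; inode at 12 (size 4, align 4) → ends 16; mtime at 16 (size 8, align 8) → ends 24; total 24 bytes, alignment 8
prio at 0 (size 8, align 8) → ends 8
state at 8 (size 1, align 1) → ends 9
pad 1 to align 2 for cpu
cpu at 10 (size 2, align 2) → ends 12
gid at 12 (size 1, align 1) → ends 13
pad 3 to align 8 for pid
pid at 16 (size 24, align 8) → ends 40
within Meta: mtime at 16
16 + 16 = 32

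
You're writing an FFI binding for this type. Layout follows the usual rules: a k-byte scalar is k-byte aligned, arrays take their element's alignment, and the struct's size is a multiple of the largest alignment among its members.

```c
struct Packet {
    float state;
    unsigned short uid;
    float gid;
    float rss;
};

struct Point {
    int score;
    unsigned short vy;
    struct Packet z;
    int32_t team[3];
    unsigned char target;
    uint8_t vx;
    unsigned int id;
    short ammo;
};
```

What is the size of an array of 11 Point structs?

528

Packet: state at 0 (size 4, align 4) → ends 4; uid at 4 (size 2, align 2) → ends 6; pad 2 to align 4 for gid; gid at 8 (size 4, align 4) → ends 12; rss at 12 (size 4, align 4) → ends 16; total 16 bytes, alignment 4
score at 0 (size 4, align 4) → ends 4
vy at 4 (size 2, align 2) → ends 6
pad 2 to align 4 for z
z at 8 (size 16, align 4) → ends 24
team at 24 (size 12, align 4) → ends 36
target at 36 (size 1, align 1) → ends 37
vx at 37 (size 1, align 1) → ends 38
pad 2 to align 4 for id
id at 40 (size 4, align 4) → ends 44
ammo at 44 (size 2, align 2) → ends 46
tail pad 2 to reach multiple of 4
total 48 bytes, alignment 4
array of 11: 11 × 48 = 528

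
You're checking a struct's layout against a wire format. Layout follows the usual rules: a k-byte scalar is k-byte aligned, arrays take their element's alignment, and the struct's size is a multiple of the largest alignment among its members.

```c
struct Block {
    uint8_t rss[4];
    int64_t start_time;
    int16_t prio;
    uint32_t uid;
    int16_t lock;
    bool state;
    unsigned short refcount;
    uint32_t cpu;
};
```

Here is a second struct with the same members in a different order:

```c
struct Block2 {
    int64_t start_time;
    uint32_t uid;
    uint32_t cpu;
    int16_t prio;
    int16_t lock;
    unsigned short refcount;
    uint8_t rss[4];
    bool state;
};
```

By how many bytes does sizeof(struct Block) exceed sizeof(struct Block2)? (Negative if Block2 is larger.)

rss at 0 (size 4, align 1) → ends 4
pad 4 to align 8 for start_time
start_time at 8 (size 8, align 8) → ends 16
prio at 16 (size 2, align 2) → ends 18
pad 2 to align 4 for uid
uid at 20 (size 4, align 4) → ends 24
lock at 24 (size 2, align 2) → ends 26
state at 26 (size 1, align 1) → ends 27
pad 1 to align 2 for refcount
refcount at 28 (size 2, align 2) → ends 30
pad 2 to align 4 for cpu
cpu at 32 (size 4, align 4) → ends 36
tail pad 4 to reach multiple of 8
total 40 bytes, alignment 8
— Block2 —
start_time at 0 (size 8, align 8) → ends 8
uid at 8 (size 4, align 4) → ends 12
cpu at 12 (size 4, align 4) → ends 16
prio at 16 (size 2, align 2) → ends 18
lock at 18 (size 2, align 2) → ends 20
refcount at 20 (size 2, align 2) → ends 22
rss at 22 (size 4, align 1) → ends 26
state at 26 (size 1, align 1) → ends 27
tail pad 5 to reach multiple of 8
total 32 bytes, alignment 8
40 − 32 = 8

8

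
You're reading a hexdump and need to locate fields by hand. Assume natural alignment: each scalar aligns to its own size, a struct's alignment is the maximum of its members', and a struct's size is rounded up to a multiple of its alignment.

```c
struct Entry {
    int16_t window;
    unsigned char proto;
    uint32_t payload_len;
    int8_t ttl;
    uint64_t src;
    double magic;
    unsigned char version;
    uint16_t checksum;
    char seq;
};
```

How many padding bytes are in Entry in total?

@0: window [2B, align 2] → 2
@2: proto [1B, align 1] → 3
+1 pad (align 4)
@4: payload_len [4B, align 4] → 8
@8: ttl [1B, align 1] → 9
+7 pad (align 8)
@16: src [8B, align 8] → 24
@24: magic [8B, align 8] → 32
@32: version [1B, align 1] → 33
+1 pad (align 2)
@34: checksum [2B, align 2] → 36
@36: seq [1B, align 1] → 37
+3 tail pad (align 8)
size 40, align 8
data bytes 28, size 40 → padding 12

12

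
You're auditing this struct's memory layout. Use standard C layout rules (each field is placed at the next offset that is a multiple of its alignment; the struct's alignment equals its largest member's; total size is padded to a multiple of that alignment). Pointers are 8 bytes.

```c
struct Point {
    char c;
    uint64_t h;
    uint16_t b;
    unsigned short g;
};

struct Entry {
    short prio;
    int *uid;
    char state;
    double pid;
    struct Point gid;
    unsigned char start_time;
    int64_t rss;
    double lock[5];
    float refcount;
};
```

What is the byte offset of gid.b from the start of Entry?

48

Point: 0..1  c  (1B, 1-aligned); 1..8  -- padding (7B); 8..16  h  (8B, 8-aligned); 16..18  b  (2B, 2-aligned); 18..20  g  (2B, 2-aligned); 20..24  -- tail padding (4B); sizeof = 24, alignof = 8
0..2  prio  (2B, 2-aligned)
2..8  -- padding (6B)
8..16  uid  (8B, 8-aligned)
16..17  state  (1B, 1-aligned)
17..24  -- padding (7B)
24..32  pid  (8B, 8-aligned)
32..56  gid  (24B, 8-aligned)
within Point: b at 16
32 + 16 = 48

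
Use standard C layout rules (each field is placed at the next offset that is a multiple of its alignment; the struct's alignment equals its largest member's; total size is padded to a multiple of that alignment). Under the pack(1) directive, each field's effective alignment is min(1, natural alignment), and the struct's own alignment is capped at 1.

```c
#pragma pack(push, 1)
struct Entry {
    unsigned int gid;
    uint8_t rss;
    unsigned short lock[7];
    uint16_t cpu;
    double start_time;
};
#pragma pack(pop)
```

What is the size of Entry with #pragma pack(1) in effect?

@0: gid [4B, align 1] → 4
@4: rss [1B, align 1] → 5
@5: lock [14B, align 1] → 19
@19: cpu [2B, align 1] → 21
@21: start_time [8B, align 1] → 29
size 29, align 1

29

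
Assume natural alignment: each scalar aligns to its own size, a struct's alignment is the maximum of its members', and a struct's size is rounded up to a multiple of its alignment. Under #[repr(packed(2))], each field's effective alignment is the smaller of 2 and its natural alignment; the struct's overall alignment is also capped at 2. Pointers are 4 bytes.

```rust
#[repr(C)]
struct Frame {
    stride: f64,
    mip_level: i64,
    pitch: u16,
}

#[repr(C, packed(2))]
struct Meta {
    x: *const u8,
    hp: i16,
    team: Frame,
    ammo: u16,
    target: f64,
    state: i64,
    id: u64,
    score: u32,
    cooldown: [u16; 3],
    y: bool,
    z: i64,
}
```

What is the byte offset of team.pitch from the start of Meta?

Frame: stride at 0 (size 8, align 8) → ends 8; mip_level at 8 (size 8, align 8) → ends 16; pitch at 16 (size 2, align 2) → ends 18; tail pad 6 to reach multiple of 8; total 24 bytes, alignment 8
x at 0 (size 4, align 2) → ends 4
hp at 4 (size 2, align 2) → ends 6
team at 6 (size 24, align 2) → ends 30
within Frame: pitch at 16
6 + 16 = 22

22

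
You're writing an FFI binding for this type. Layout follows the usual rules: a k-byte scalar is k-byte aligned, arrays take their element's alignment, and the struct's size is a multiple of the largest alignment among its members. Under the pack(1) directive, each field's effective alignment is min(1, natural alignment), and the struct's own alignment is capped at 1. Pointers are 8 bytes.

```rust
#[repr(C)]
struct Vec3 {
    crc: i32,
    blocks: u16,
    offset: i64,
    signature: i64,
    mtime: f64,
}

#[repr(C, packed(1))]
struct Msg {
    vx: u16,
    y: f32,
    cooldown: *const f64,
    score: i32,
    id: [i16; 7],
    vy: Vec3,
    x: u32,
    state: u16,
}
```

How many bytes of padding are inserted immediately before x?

Vec3: @0: crc [4B, align 4] → 4; @4: blocks [2B, align 2] → 6; +2 pad (align 8); @8: offset [8B, align 8] → 16; @16: signature [8B, align 8] → 24; @24: mtime [8B, align 8] → 32; size 32, align 8
@0: vx [2B, align 1] → 2
@2: y [4B, align 1] → 6
@6: cooldown [8B, align 1] → 14
@14: score [4B, align 1] → 18
@18: id [14B, align 1] → 32
@32: vy [32B, align 1] → 64
@64: x [4B, align 1] → 68

0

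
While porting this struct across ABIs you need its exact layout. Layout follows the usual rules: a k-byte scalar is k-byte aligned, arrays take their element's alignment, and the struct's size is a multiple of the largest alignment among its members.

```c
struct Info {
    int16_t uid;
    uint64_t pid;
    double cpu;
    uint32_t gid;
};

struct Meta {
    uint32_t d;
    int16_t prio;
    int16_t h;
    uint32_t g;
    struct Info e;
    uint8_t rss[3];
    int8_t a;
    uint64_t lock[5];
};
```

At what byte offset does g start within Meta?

Info: @0: uid [2B, align 2] → 2; +6 pad (align 8); @8: pid [8B, align 8] → 16; @16: cpu [8B, align 8] → 24; @24: gid [4B, align 4] → 28; +4 tail pad (align 8); size 32, align 8
@0: d [4B, align 4] → 4
@4: prio [2B, align 2] → 6
@6: h [2B, align 2] → 8
@8: g [4B, align 4] → 12

8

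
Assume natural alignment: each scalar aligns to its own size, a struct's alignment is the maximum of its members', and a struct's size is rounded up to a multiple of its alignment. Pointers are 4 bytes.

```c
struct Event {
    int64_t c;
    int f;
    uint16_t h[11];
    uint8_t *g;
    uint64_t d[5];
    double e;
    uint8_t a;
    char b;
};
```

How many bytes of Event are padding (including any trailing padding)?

@0: c [8B, align 8] → 8
@8: f [4B, align 4] → 12
@12: h [22B, align 2] → 34
+2 pad (align 4)
@36: g [4B, align 4] → 40
@40: d [40B, align 8] → 80
@80: e [8B, align 8] → 88
@88: a [1B, align 1] → 89
@89: b [1B, align 1] → 90
+6 tail pad (align 8)
size 96, align 8
data bytes 88, size 96 → padding 8

8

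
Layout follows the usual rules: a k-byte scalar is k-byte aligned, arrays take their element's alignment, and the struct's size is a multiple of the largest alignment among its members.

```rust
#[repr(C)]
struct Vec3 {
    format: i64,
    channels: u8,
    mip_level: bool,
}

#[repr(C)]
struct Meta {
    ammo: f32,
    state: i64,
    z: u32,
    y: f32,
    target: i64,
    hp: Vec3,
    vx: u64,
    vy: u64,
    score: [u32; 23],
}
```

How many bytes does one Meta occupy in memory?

160

Vec3: format at 0 (size 8, align 8) → ends 8; channels at 8 (size 1, align 1) → ends 9; mip_level at 9 (size 1, align 1) → ends 10; tail pad 6 to reach multiple of 8; total 16 bytes, alignment 8
ammo at 0 (size 4, align 4) → ends 4
pad 4 to align 8 for state
state at 8 (size 8, align 8) → ends 16
z at 16 (size 4, align 4) → ends 20
y at 20 (size 4, align 4) → ends 24
target at 24 (size 8, align 8) → ends 32
hp at 32 (size 16, align 8) → ends 48
vx at 48 (size 8, align 8) → ends 56
vy at 56 (size 8, align 8) → ends 64
score at 64 (size 92, align 4) → ends 156
tail pad 4 to reach multiple of 8
total 160 bytes, alignment 8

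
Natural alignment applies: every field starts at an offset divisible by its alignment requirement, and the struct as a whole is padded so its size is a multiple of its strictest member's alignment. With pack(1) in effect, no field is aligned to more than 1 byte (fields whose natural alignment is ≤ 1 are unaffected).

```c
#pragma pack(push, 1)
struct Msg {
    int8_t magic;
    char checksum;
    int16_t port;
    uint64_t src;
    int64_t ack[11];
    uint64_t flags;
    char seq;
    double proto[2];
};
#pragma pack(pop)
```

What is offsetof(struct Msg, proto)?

109

@0: magic [1B, align 1] → 1
@1: checksum [1B, align 1] → 2
@2: port [2B, align 1] → 4
@4: src [8B, align 1] → 12
@12: ack [88B, align 1] → 100
@100: flags [8B, align 1] → 108
@108: seq [1B, align 1] → 109
@109: proto [16B, align 1] → 125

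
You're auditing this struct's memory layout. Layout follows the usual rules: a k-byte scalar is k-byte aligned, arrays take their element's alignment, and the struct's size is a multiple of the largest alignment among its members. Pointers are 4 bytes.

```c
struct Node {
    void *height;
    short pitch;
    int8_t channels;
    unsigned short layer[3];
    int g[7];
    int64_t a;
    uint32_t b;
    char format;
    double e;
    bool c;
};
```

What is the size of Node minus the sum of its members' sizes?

17

0..4  height  (4B, 4-aligned)
4..6  pitch  (2B, 2-aligned)
6..7  channels  (1B, 1-aligned)
7..8  -- padding (1B)
8..14  layer  (6B, 2-aligned)
14..16  -- padding (2B)
16..44  g  (28B, 4-aligned)
44..48  -- padding (4B)
48..56  a  (8B, 8-aligned)
56..60  b  (4B, 4-aligned)
60..61  format  (1B, 1-aligned)
61..64  -- padding (3B)
64..72  e  (8B, 8-aligned)
72..73  c  (1B, 1-aligned)
73..80  -- tail padding (7B)
sizeof = 80, alignof = 8
data bytes 63, size 80 → padding 17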